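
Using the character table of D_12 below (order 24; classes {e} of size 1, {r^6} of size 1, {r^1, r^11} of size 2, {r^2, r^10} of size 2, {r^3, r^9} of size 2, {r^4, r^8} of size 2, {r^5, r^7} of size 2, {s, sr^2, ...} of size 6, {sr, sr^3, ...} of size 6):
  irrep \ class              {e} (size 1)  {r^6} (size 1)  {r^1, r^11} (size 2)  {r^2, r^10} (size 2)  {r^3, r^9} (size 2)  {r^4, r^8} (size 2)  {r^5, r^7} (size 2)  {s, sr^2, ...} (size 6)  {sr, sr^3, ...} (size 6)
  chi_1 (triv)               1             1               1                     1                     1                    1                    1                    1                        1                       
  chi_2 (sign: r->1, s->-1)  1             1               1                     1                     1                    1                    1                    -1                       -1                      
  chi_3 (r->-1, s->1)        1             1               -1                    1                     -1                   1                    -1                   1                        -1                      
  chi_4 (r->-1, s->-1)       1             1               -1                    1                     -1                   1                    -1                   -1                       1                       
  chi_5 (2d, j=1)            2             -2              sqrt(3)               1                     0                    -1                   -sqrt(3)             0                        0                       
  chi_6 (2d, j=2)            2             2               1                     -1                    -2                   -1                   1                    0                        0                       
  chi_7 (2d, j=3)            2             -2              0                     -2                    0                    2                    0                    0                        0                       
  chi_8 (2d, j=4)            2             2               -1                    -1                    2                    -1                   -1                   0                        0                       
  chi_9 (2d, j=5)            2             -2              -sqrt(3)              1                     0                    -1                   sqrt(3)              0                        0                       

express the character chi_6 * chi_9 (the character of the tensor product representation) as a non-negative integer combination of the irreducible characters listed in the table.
chi_6 tensor chi_9 = chi_7 + chi_9 (all other irreducibles have multiplicity 0).

Working: The character of a tensor product is the pointwise product (chi_6 * chi_9)(C) = chi_6(C) * chi_9(C):
  {e}: (2)*(2), {r^6}: (2)*(-2), {r^1, r^11}: (1)*(-sqrt(3)), {r^2, r^10}: (-1)*(1), {r^3, r^9}: (-2)*(0), {r^4, r^8}: (-1)*(-1), {r^5, r^7}: (1)*(sqrt(3)), {s, sr^2, ...}: (0)*(0), {sr, sr^3, ...}: (0)*(0)
so (chi_6 * chi_9) takes values
  {e} -> 4, {r^6} -> -4, {r^1, r^11} -> -sqrt(3), {r^2, r^10} -> -1, {r^3, r^9} -> 0, {r^4, r^8} -> 1, {r^5, r^7} -> sqrt(3), {s, sr^2, ...} -> 0, {sr, sr^3, ...} -> 0.
Now take the inner product of this character with each irreducible chi from the table, <chi_6*chi_9, chi> = (1/24) sum_C |C| (chi_6*chi_9)(C) conj(chi(C)):
  <chi_6*chi_9, chi_1> = (1/24)[1*(4)*conj(1) + 1*(-4)*conj(1) + 2*(-sqrt(3))*conj(1) + 2*(-1)*conj(1) + 2*(0)*conj(1) + 2*(1)*conj(1) + 2*(sqrt(3))*conj(1) + 6*(0)*conj(1) + 6*(0)*conj(1)]
      = (1/24)[(4) + (-4) + (-2*sqrt(3)) + (-2) + (0) + (2) + (2*sqrt(3)) + (0) + (0)] = 0/24 = 0
  <chi_6*chi_9, chi_2> = (1/24)[1*(4)*conj(1) + 1*(-4)*conj(1) + 2*(-sqrt(3))*conj(1) + 2*(-1)*conj(1) + 2*(0)*conj(1) + 2*(1)*conj(1) + 2*(sqrt(3))*conj(1) + 6*(0)*conj(-1) + 6*(0)*conj(-1)]
      = (1/24)[(4) + (-4) + (-2*sqrt(3)) + (-2) + (0) + (2) + (2*sqrt(3)) + (0) + (0)] = 0/24 = 0
  <chi_6*chi_9, chi_3> = (1/24)[1*(4)*conj(1) + 1*(-4)*conj(1) + 2*(-sqrt(3))*conj(-1) + 2*(-1)*conj(1) + 2*(0)*conj(-1) + 2*(1)*conj(1) + 2*(sqrt(3))*conj(-1) + 6*(0)*conj(1) + 6*(0)*conj(-1)]
      = (1/24)[(4) + (-4) + (2*sqrt(3)) + (-2) + (0) + (2) + (-2*sqrt(3)) + (0) + (0)] = 0/24 = 0
  <chi_6*chi_9, chi_4> = (1/24)[1*(4)*conj(1) + 1*(-4)*conj(1) + 2*(-sqrt(3))*conj(-1) + 2*(-1)*conj(1) + 2*(0)*conj(-1) + 2*(1)*conj(1) + 2*(sqrt(3))*conj(-1) + 6*(0)*conj(-1) + 6*(0)*conj(1)]
      = (1/24)[(4) + (-4) + (2*sqrt(3)) + (-2) + (0) + (2) + (-2*sqrt(3)) + (0) + (0)] = 0/24 = 0
  <chi_6*chi_9, chi_5> = (1/24)[1*(4)*conj(2) + 1*(-4)*conj(-2) + 2*(-sqrt(3))*conj(sqrt(3)) + 2*(-1)*conj(1) + 2*(0)*conj(0) + 2*(1)*conj(-1) + 2*(sqrt(3))*conj(-sqrt(3)) + 6*(0)*conj(0) + 6*(0)*conj(0)]
      = (1/24)[(8) + (8) + (-6) + (-2) + (0) + (-2) + (-6) + (0) + (0)] = 0/24 = 0
  <chi_6*chi_9, chi_6> = (1/24)[1*(4)*conj(2) + 1*(-4)*conj(2) + 2*(-sqrt(3))*conj(1) + 2*(-1)*conj(-1) + 2*(0)*conj(-2) + 2*(1)*conj(-1) + 2*(sqrt(3))*conj(1) + 6*(0)*conj(0) + 6*(0)*conj(0)]
      = (1/24)[(8) + (-8) + (-2*sqrt(3)) + (2) + (0) + (-2) + (2*sqrt(3)) + (0) + (0)] = 0/24 = 0
  <chi_6*chi_9, chi_7> = (1/24)[1*(4)*conj(2) + 1*(-4)*conj(-2) + 2*(-sqrt(3))*conj(0) + 2*(-1)*conj(-2) + 2*(0)*conj(0) + 2*(1)*conj(2) + 2*(sqrt(3))*conj(0) + 6*(0)*conj(0) + 6*(0)*conj(0)]
      = (1/24)[(8) + (8) + (0) + (4) + (0) + (4) + (0) + (0) + (0)] = 24/24 = 1
  <chi_6*chi_9, chi_8> = (1/24)[1*(4)*conj(2) + 1*(-4)*conj(2) + 2*(-sqrt(3))*conj(-1) + 2*(-1)*conj(-1) + 2*(0)*conj(2) + 2*(1)*conj(-1) + 2*(sqrt(3))*conj(-1) + 6*(0)*conj(0) + 6*(0)*conj(0)]
      = (1/24)[(8) + (-8) + (2*sqrt(3)) + (2) + (0) + (-2) + (-2*sqrt(3)) + (0) + (0)] = 0/24 = 0
  <chi_6*chi_9, chi_9> = (1/24)[1*(4)*conj(2) + 1*(-4)*conj(-2) + 2*(-sqrt(3))*conj(-sqrt(3)) + 2*(-1)*conj(1) + 2*(0)*conj(0) + 2*(1)*conj(-1) + 2*(sqrt(3))*conj(sqrt(3)) + 6*(0)*conj(0) + 6*(0)*conj(0)]
      = (1/24)[(8) + (8) + (6) + (-2) + (0) + (-2) + (6) + (0) + (0)] = 24/24 = 1
Hence the multiplicities are chi_7: 1, chi_9: 1. Dimension check: dim(chi_6)*dim(chi_9) = 2*2 = 4 and sum (mult * dim) = 1*2 + 1*2 = 4.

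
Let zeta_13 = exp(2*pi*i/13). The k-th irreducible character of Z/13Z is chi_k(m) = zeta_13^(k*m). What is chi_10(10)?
chi_10(10) = zeta_13^100 = exp(-8*I*pi/13)

Proof sketch: chi_10(10) = zeta_13^(10*10) = zeta_13^100. Since zeta_13^13 = 1, this equals zeta_13^9 = exp(2*pi*i*9/13) = exp(-8*I*pi/13).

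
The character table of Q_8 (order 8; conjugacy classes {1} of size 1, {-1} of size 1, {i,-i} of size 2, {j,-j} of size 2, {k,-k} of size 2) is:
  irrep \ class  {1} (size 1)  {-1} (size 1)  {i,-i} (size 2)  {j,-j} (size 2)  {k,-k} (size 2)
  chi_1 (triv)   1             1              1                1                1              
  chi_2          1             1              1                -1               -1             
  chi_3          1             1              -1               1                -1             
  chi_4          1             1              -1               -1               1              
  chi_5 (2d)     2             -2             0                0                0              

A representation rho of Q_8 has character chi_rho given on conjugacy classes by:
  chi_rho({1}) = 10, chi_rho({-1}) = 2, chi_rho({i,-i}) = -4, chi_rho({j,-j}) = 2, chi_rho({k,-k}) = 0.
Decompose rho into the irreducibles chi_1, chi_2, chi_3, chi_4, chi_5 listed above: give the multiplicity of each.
Multiplicities: chi_1: 1, chi_2: 0, chi_3: 3, chi_4: 2, chi_5: 2.

Details: Use <chi_rho, chi> = (1/|G|) sum_C |C| * chi_rho(C) * conj(chi(C)) with |G| = 8 for each irreducible chi in the table:
  <chi_rho, chi_1> = (1/8)[1*(10)*conj(1) + 1*(2)*conj(1) + 2*(-4)*conj(1) + 2*(2)*conj(1) + 2*(0)*conj(1)]
      = (1/8)[(10) + (2) + (-8) + (4) + (0)] = 8/8 = 1
  <chi_rho, chi_2> = (1/8)[1*(10)*conj(1) + 1*(2)*conj(1) + 2*(-4)*conj(1) + 2*(2)*conj(-1) + 2*(0)*conj(-1)]
      = (1/8)[(10) + (2) + (-8) + (-4) + (0)] = 0/8 = 0
  <chi_rho, chi_3> = (1/8)[1*(10)*conj(1) + 1*(2)*conj(1) + 2*(-4)*conj(-1) + 2*(2)*conj(1) + 2*(0)*conj(-1)]
      = (1/8)[(10) + (2) + (8) + (4) + (0)] = 24/8 = 3
  <chi_rho, chi_4> = (1/8)[1*(10)*conj(1) + 1*(2)*conj(1) + 2*(-4)*conj(-1) + 2*(2)*conj(-1) + 2*(0)*conj(1)]
      = (1/8)[(10) + (2) + (8) + (-4) + (0)] = 16/8 = 2
  <chi_rho, chi_5> = (1/8)[1*(10)*conj(2) + 1*(2)*conj(-2) + 2*(-4)*conj(0) + 2*(2)*conj(0) + 2*(0)*conj(0)]
      = (1/8)[(20) + (-4) + (0) + (0) + (0)] = 16/8 = 2
Dimension check: dim(rho) = sum (mult * dim) = 1*1 + 0*1 + 3*1 + 2*1 + 2*2 = 10 = chi_rho(e) = 10.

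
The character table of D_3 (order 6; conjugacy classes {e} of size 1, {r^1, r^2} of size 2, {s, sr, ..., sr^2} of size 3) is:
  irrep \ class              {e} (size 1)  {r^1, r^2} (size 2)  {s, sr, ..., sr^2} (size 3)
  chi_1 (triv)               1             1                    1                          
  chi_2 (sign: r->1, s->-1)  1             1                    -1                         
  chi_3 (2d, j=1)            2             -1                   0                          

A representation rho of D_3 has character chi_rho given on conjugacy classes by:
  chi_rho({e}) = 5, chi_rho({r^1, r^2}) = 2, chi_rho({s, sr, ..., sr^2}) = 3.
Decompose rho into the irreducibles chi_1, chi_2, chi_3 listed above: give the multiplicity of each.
Multiplicities: chi_1: 3, chi_2: 0, chi_3: 1.

Use <chi_rho, chi> = (1/|G|) sum_C |C| * chi_rho(C) * conj(chi(C)) with |G| = 6 for each irreducible chi in the table:
  <chi_rho, chi_1> = (1/6)[1*(5)*conj(1) + 2*(2)*conj(1) + 3*(3)*conj(1)]
      = (1/6)[(5) + (4) + (9)] = 18/6 = 3
  <chi_rho, chi_2> = (1/6)[1*(5)*conj(1) + 2*(2)*conj(1) + 3*(3)*conj(-1)]
      = (1/6)[(5) + (4) + (-9)] = 0/6 = 0
  <chi_rho, chi_3> = (1/6)[1*(5)*conj(2) + 2*(2)*conj(-1) + 3*(3)*conj(0)]
      = (1/6)[(10) + (-4) + (0)] = 6/6 = 1
Dimension check: dim(rho) = sum (mult * dim) = 3*1 + 0*1 + 1*2 = 5 = chi_rho(e) = 5.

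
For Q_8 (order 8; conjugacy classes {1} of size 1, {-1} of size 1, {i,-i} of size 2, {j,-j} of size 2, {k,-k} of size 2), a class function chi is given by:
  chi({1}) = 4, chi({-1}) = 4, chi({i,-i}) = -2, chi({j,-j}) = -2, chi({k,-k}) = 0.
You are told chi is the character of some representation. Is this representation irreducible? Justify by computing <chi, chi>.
Not irreducible (reducible): <chi, chi> = 6 > 1.

Why: <chi, chi> = (1/|G|) sum_C |C| * |chi(C)|^2 = (1/8)[1*|4|^2 + 1*|4|^2 + 2*|-2|^2 + 2*|-2|^2 + 2*|0|^2]
  = (1/8)[(16) + (16) + (8) + (8) + (0)] = 48/8 = 6.
A character is irreducible iff <chi, chi> = 1, so this representation is reducible.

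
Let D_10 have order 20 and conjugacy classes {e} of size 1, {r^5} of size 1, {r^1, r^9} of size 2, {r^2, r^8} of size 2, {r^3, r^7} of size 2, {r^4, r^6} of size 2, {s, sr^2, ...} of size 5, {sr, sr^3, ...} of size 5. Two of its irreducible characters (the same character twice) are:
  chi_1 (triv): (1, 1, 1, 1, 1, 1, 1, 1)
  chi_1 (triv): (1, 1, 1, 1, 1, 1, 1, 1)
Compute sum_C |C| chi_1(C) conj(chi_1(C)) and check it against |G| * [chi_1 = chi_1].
Sum = 20 = |G| = 20; so <chi_1, chi_1> = 1 (norm-1 confirms irreducibility).

Proof sketch: Compute term by term over conjugacy classes (|C| * chi_1(C) * conj(chi_1(C))):
  1*(1)*conj(1) + 1*(1)*conj(1) + 2*(1)*conj(1) + 2*(1)*conj(1) + 2*(1)*conj(1) + 2*(1)*conj(1) + 5*(1)*conj(1) + 5*(1)*conj(1)
  = (1) + (1) + (2) + (2) + (2) + (2) + (5) + (5)
  = 20.
Dividing by |G| = 20 gives 20/20 = 1, matching the row-orthogonality relation <chi_1, chi_1> = [chi_1 = chi_1].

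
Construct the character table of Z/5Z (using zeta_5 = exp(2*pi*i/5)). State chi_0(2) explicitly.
Character table of Z/5Z (irreps indexed chi_0,...,chi_4 with chi_k(m) = zeta_5^(k*m), zeta_5 = exp(2*pi*i/5)):
  irrep \ class  {0} (size 1)  {1} (size 1)    {2} (size 1)    {3} (size 1)    {4} (size 1)  
  chi_0          1             1               1               1               1             
  chi_1          1             exp(2*I*pi/5)   exp(4*I*pi/5)   exp(-4*I*pi/5)  exp(-2*I*pi/5)
  chi_2          1             exp(4*I*pi/5)   exp(-2*I*pi/5)  exp(2*I*pi/5)   exp(-4*I*pi/5)
  chi_3          1             exp(-4*I*pi/5)  exp(2*I*pi/5)   exp(-2*I*pi/5)  exp(4*I*pi/5) 
  chi_4          1             exp(-2*I*pi/5)  exp(-4*I*pi/5)  exp(4*I*pi/5)   exp(2*I*pi/5) 

Spot check: chi_0(2) = zeta_5^(0*2) = zeta_5^0 = 1.

Why: Z/5Z is abelian, so all 5 irreducible complex representations are 1-dimensional. They are given by chi_k(m) = zeta_5^(k*m) for k = 0,...,4. Row orthogonality: sum_m chi_k(m) conj(chi_l(m)) = 5 * [k = l].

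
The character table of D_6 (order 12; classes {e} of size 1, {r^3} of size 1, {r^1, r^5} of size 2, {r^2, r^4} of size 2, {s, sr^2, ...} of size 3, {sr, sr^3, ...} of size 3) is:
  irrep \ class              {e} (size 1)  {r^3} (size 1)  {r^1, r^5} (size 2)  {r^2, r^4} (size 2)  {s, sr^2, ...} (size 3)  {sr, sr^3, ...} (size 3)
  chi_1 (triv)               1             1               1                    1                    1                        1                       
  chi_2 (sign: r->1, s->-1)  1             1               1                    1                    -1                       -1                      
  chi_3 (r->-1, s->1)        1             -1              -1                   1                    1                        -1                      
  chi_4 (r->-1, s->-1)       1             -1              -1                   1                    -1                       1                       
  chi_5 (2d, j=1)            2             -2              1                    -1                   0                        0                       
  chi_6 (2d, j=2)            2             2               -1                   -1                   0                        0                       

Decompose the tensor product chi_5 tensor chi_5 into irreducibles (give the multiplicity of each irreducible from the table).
chi_5 tensor chi_5 = chi_1 + chi_2 + chi_6 (all other irreducibles have multiplicity 0).

Derivation: The character of a tensor product is the pointwise product (chi_5 * chi_5)(C) = chi_5(C) * chi_5(C):
  {e}: (2)*(2), {r^3}: (-2)*(-2), {r^1, r^5}: (1)*(1), {r^2, r^4}: (-1)*(-1), {s, sr^2, ...}: (0)*(0), {sr, sr^3, ...}: (0)*(0)
so (chi_5 * chi_5) takes values
  {e} -> 4, {r^3} -> 4, {r^1, r^5} -> 1, {r^2, r^4} -> 1, {s, sr^2, ...} -> 0, {sr, sr^3, ...} -> 0.
Now take the inner product of this character with each irreducible chi from the table, <chi_5*chi_5, chi> = (1/12) sum_C |C| (chi_5*chi_5)(C) conj(chi(C)):
  <chi_5*chi_5, chi_1> = (1/12)[1*(4)*conj(1) + 1*(4)*conj(1) + 2*(1)*conj(1) + 2*(1)*conj(1) + 3*(0)*conj(1) + 3*(0)*conj(1)]
      = (1/12)[(4) + (4) + (2) + (2) + (0) + (0)] = 12/12 = 1
  <chi_5*chi_5, chi_2> = (1/12)[1*(4)*conj(1) + 1*(4)*conj(1) + 2*(1)*conj(1) + 2*(1)*conj(1) + 3*(0)*conj(-1) + 3*(0)*conj(-1)]
      = (1/12)[(4) + (4) + (2) + (2) + (0) + (0)] = 12/12 = 1
  <chi_5*chi_5, chi_3> = (1/12)[1*(4)*conj(1) + 1*(4)*conj(-1) + 2*(1)*conj(-1) + 2*(1)*conj(1) + 3*(0)*conj(1) + 3*(0)*conj(-1)]
      = (1/12)[(4) + (-4) + (-2) + (2) + (0) + (0)] = 0/12 = 0
  <chi_5*chi_5, chi_4> = (1/12)[1*(4)*conj(1) + 1*(4)*conj(-1) + 2*(1)*conj(-1) + 2*(1)*conj(1) + 3*(0)*conj(-1) + 3*(0)*conj(1)]
      = (1/12)[(4) + (-4) + (-2) + (2) + (0) + (0)] = 0/12 = 0
  <chi_5*chi_5, chi_5> = (1/12)[1*(4)*conj(2) + 1*(4)*conj(-2) + 2*(1)*conj(1) + 2*(1)*conj(-1) + 3*(0)*conj(0) + 3*(0)*conj(0)]
      = (1/12)[(8) + (-8) + (2) + (-2) + (0) + (0)] = 0/12 = 0
  <chi_5*chi_5, chi_6> = (1/12)[1*(4)*conj(2) + 1*(4)*conj(2) + 2*(1)*conj(-1) + 2*(1)*conj(-1) + 3*(0)*conj(0) + 3*(0)*conj(0)]
      = (1/12)[(8) + (8) + (-2) + (-2) + (0) + (0)] = 12/12 = 1
Hence the multiplicities are chi_1: 1, chi_2: 1, chi_6: 1. Dimension check: dim(chi_5)*dim(chi_5) = 2*2 = 4 and sum (mult * dim) = 1*1 + 1*1 + 1*2 = 4.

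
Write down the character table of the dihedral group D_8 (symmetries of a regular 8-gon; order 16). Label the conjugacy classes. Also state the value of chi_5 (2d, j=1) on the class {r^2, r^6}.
Conjugacy classes: {e} of size 1, {r^4} of size 1, {r^1, r^7} of size 2, {r^2, r^6} of size 2, {r^3, r^5} of size 2, {s, sr^2, ...} of size 4, {sr, sr^3, ...} of size 4.
Character table:
  irrep \ class              {e} (size 1)  {r^4} (size 1)  {r^1, r^7} (size 2)  {r^2, r^6} (size 2)  {r^3, r^5} (size 2)  {s, sr^2, ...} (size 4)  {sr, sr^3, ...} (size 4)
  chi_1 (triv)               1             1               1                    1                    1                    1                        1                       
  chi_2 (sign: r->1, s->-1)  1             1               1                    1                    1                    -1                       -1                      
  chi_3 (r->-1, s->1)        1             1               -1                   1                    -1                   1                        -1                      
  chi_4 (r->-1, s->-1)       1             1               -1                   1                    -1                   -1                       1                       
  chi_5 (2d, j=1)            2             -2              sqrt(2)              0                    -sqrt(2)             0                        0                       
  chi_6 (2d, j=2)            2             2               0                    -2                   0                    0                        0                       
  chi_7 (2d, j=3)            2             -2              -sqrt(2)             0                    sqrt(2)              0                        0                       

Spot check: chi_5 (2d, j=1) on {r^2, r^6} = 0.

Proof sketch: D_8 has order 2*8 = 16 with 7 conjugacy classes, hence 7 irreducibles. Sum of squared dims 1 + 1 + 1 + 1 + 4 + 4 + 4 = 16 = |G|. Linear characters come from the abelianisation; the 2-dimensional irreps have character r^k -> 2*cos(2*pi*j*k/8), reflections -> 0.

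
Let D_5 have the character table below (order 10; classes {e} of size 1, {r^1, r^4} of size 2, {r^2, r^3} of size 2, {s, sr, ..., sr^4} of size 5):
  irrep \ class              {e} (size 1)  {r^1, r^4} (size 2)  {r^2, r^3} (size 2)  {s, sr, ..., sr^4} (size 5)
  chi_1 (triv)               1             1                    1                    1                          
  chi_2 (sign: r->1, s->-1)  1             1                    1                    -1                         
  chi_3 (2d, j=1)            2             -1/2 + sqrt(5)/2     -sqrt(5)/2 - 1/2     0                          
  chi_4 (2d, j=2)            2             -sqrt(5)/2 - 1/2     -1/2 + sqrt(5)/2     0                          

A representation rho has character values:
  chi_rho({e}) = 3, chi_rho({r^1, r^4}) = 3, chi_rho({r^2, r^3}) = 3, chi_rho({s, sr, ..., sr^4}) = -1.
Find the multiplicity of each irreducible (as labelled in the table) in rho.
Multiplicities: chi_1: 1, chi_2: 2, chi_3: 0, chi_4: 0.

Derivation: Use <chi_rho, chi> = (1/|G|) sum_C |C| * chi_rho(C) * conj(chi(C)) with |G| = 10 for each irreducible chi in the table:
  <chi_rho, chi_1> = (1/10)[1*(3)*conj(1) + 2*(3)*conj(1) + 2*(3)*conj(1) + 5*(-1)*conj(1)]
      = (1/10)[(3) + (6) + (6) + (-5)] = 10/10 = 1
  <chi_rho, chi_2> = (1/10)[1*(3)*conj(1) + 2*(3)*conj(1) + 2*(3)*conj(1) + 5*(-1)*conj(-1)]
      = (1/10)[(3) + (6) + (6) + (5)] = 20/10 = 2
  <chi_rho, chi_3> = (1/10)[1*(3)*conj(2) + 2*(3)*conj(-1/2 + sqrt(5)/2) + 2*(3)*conj(-sqrt(5)/2 - 1/2) + 5*(-1)*conj(0)]
      = (1/10)[(6) + (-3 + 3*sqrt(5)) + (-3*sqrt(5) - 3) + (0)] = 0/10 = 0
  <chi_rho, chi_4> = (1/10)[1*(3)*conj(2) + 2*(3)*conj(-sqrt(5)/2 - 1/2) + 2*(3)*conj(-1/2 + sqrt(5)/2) + 5*(-1)*conj(0)]
      = (1/10)[(6) + (-3*sqrt(5) - 3) + (-3 + 3*sqrt(5)) + (0)] = 0/10 = 0
Dimension check: dim(rho) = sum (mult * dim) = 1*1 + 2*1 + 0*2 + 0*2 = 3 = chi_rho(e) = 3.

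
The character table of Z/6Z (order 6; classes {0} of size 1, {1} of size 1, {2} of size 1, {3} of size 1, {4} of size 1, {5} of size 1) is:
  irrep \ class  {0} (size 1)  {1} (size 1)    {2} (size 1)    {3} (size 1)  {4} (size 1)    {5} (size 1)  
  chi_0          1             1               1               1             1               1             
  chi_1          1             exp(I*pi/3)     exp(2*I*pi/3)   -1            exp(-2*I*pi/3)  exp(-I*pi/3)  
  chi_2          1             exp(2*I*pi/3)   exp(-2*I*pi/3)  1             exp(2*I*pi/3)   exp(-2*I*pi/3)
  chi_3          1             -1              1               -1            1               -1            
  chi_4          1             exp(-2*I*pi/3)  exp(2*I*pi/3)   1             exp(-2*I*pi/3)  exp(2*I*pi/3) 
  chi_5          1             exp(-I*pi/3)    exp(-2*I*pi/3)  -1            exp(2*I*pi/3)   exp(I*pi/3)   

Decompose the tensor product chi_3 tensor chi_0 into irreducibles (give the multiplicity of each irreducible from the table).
chi_3 tensor chi_0 = chi_3 (all other irreducibles have multiplicity 0).

Reasoning: The character of a tensor product is the pointwise product (chi_3 * chi_0)(C) = chi_3(C) * chi_0(C):
  {0}: (1)*(1), {1}: (-1)*(1), {2}: (1)*(1), {3}: (-1)*(1), {4}: (1)*(1), {5}: (-1)*(1)
so (chi_3 * chi_0) takes values
  {0} -> 1, {1} -> -1, {2} -> 1, {3} -> -1, {4} -> 1, {5} -> -1.
Now take the inner product of this character with each irreducible chi from the table, <chi_3*chi_0, chi> = (1/6) sum_C |C| (chi_3*chi_0)(C) conj(chi(C)):
  <chi_3*chi_0, chi_0> = (1/6)[1*(1)*conj(1) + 1*(-1)*conj(1) + 1*(1)*conj(1) + 1*(-1)*conj(1) + 1*(1)*conj(1) + 1*(-1)*conj(1)]
      = (1/6)[(1) + (-1) + (1) + (-1) + (1) + (-1)] = 0/6 = 0
  <chi_3*chi_0, chi_1> = (1/6)[1*(1)*conj(1) + 1*(-1)*conj(exp(I*pi/3)) + 1*(1)*conj(exp(2*I*pi/3)) + 1*(-1)*conj(-1) + 1*(1)*conj(exp(-2*I*pi/3)) + 1*(-1)*conj(exp(-I*pi/3))]
      = (1/6)[(1) + (-exp(-I*pi/3)) + (exp(-2*I*pi/3)) + (1) + (exp(2*I*pi/3)) + (-exp(I*pi/3))] = 0/6 = 0
  <chi_3*chi_0, chi_2> = (1/6)[1*(1)*conj(1) + 1*(-1)*conj(exp(2*I*pi/3)) + 1*(1)*conj(exp(-2*I*pi/3)) + 1*(-1)*conj(1) + 1*(1)*conj(exp(2*I*pi/3)) + 1*(-1)*conj(exp(-2*I*pi/3))]
      = (1/6)[(1) + (-exp(-2*I*pi/3)) + (exp(2*I*pi/3)) + (-1) + (exp(-2*I*pi/3)) + (-exp(2*I*pi/3))] = 0/6 = 0
  <chi_3*chi_0, chi_3> = (1/6)[1*(1)*conj(1) + 1*(-1)*conj(-1) + 1*(1)*conj(1) + 1*(-1)*conj(-1) + 1*(1)*conj(1) + 1*(-1)*conj(-1)]
      = (1/6)[(1) + (1) + (1) + (1) + (1) + (1)] = 6/6 = 1
  <chi_3*chi_0, chi_4> = (1/6)[1*(1)*conj(1) + 1*(-1)*conj(exp(-2*I*pi/3)) + 1*(1)*conj(exp(2*I*pi/3)) + 1*(-1)*conj(1) + 1*(1)*conj(exp(-2*I*pi/3)) + 1*(-1)*conj(exp(2*I*pi/3))]
      = (1/6)[(1) + (-exp(2*I*pi/3)) + (exp(-2*I*pi/3)) + (-1) + (exp(2*I*pi/3)) + (-exp(-2*I*pi/3))] = 0/6 = 0
  <chi_3*chi_0, chi_5> = (1/6)[1*(1)*conj(1) + 1*(-1)*conj(exp(-I*pi/3)) + 1*(1)*conj(exp(-2*I*pi/3)) + 1*(-1)*conj(-1) + 1*(1)*conj(exp(2*I*pi/3)) + 1*(-1)*conj(exp(I*pi/3))]
      = (1/6)[(1) + (-exp(I*pi/3)) + (exp(2*I*pi/3)) + (1) + (exp(-2*I*pi/3)) + (-exp(-I*pi/3))] = 0/6 = 0
(Exp terms are combined using exp(i*s)*conj(exp(i*t)) = exp(i*(s-t)), and sums of them are collapsed using the identity that for every m > 1 the m distinct m-th roots of unity sum to 0, e.g. 1 + exp(2*I*pi/3) + exp(-2*I*pi/3) = 0.)
Hence the multiplicities are chi_3: 1. Dimension check: dim(chi_3)*dim(chi_0) = 1*1 = 1 and sum (mult * dim) = 1*1 = 1.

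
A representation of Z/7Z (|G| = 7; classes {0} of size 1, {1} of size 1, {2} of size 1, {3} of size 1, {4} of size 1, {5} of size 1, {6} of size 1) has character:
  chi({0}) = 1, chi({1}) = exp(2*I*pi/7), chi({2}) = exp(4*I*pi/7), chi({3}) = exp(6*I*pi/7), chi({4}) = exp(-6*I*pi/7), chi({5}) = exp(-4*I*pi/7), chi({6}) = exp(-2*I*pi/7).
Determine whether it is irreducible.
Irreducible: <chi, chi> = 1.

Solution. <chi, chi> = (1/|G|) sum_C |C| * |chi(C)|^2 = (1/7)[1*|1|^2 + 1*|exp(2*I*pi/7)|^2 + 1*|exp(4*I*pi/7)|^2 + 1*|exp(6*I*pi/7)|^2 + 1*|exp(-6*I*pi/7)|^2 + 1*|exp(-4*I*pi/7)|^2 + 1*|exp(-2*I*pi/7)|^2]
  = (1/7)[(1) + (1) + (1) + (1) + (1) + (1) + (1)] = 7/7 = 1.
(Exp terms are combined using exp(i*s)*conj(exp(i*t)) = exp(i*(s-t)), and sums of them are collapsed using the identity that for every m > 1 the m distinct m-th roots of unity sum to 0, e.g. 1 + exp(2*I*pi/3) + exp(-2*I*pi/3) = 0.)
A character is irreducible iff <chi, chi> = 1, so this representation is irreducible.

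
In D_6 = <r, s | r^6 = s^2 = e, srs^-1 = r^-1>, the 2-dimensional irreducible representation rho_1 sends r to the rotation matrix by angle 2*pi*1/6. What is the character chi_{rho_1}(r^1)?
chi_{rho_1}(r^1) = 2*cos(2*pi*1*1/6) = 1

Working: rho_1(r^1) is rotation by angle 2*pi*1*1/6, whose trace is 2*cos(2*pi*1*1/6) = 1.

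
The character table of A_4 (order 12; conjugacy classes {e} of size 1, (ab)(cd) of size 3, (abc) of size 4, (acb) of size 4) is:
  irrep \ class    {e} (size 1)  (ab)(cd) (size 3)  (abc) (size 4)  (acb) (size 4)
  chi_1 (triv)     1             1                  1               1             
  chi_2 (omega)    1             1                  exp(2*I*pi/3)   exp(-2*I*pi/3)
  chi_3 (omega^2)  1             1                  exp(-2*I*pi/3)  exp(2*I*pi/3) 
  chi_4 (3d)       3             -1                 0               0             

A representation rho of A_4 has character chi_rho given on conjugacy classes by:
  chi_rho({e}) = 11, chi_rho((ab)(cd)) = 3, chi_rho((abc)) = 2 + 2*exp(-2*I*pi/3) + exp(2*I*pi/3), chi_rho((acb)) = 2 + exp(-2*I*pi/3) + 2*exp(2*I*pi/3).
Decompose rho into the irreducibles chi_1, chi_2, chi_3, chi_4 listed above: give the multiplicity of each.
Multiplicities: chi_1: 2, chi_2: 1, chi_3: 2, chi_4: 2.

Why: Use <chi_rho, chi> = (1/|G|) sum_C |C| * chi_rho(C) * conj(chi(C)) with |G| = 12 for each irreducible chi in the table:
  <chi_rho, chi_1> = (1/12)[1*(11)*conj(1) + 3*(3)*conj(1) + 4*(2 + 2*exp(-2*I*pi/3) + exp(2*I*pi/3))*conj(1) + 4*(2 + exp(-2*I*pi/3) + 2*exp(2*I*pi/3))*conj(1)]
      = (1/12)[(11) + (9) + (8 + 8*exp(-2*I*pi/3) + 4*exp(2*I*pi/3)) + (8 + 4*exp(-2*I*pi/3) + 8*exp(2*I*pi/3))] = 24/12 = 2
  <chi_rho, chi_2> = (1/12)[1*(11)*conj(1) + 3*(3)*conj(1) + 4*(2 + 2*exp(-2*I*pi/3) + exp(2*I*pi/3))*conj(exp(2*I*pi/3)) + 4*(2 + exp(-2*I*pi/3) + 2*exp(2*I*pi/3))*conj(exp(-2*I*pi/3))]
      = (1/12)[(11) + (9) + (-4) + (-4)] = 12/12 = 1
  <chi_rho, chi_3> = (1/12)[1*(11)*conj(1) + 3*(3)*conj(1) + 4*(2 + 2*exp(-2*I*pi/3) + exp(2*I*pi/3))*conj(exp(-2*I*pi/3)) + 4*(2 + exp(-2*I*pi/3) + 2*exp(2*I*pi/3))*conj(exp(2*I*pi/3))]
      = (1/12)[(11) + (9) + (8 + 4*exp(-2*I*pi/3) + 8*exp(2*I*pi/3)) + (8 + 8*exp(-2*I*pi/3) + 4*exp(2*I*pi/3))] = 24/12 = 2
  <chi_rho, chi_4> = (1/12)[1*(11)*conj(3) + 3*(3)*conj(-1) + 4*(2 + 2*exp(-2*I*pi/3) + exp(2*I*pi/3))*conj(0) + 4*(2 + exp(-2*I*pi/3) + 2*exp(2*I*pi/3))*conj(0)]
      = (1/12)[(33) + (-9) + (0) + (0)] = 24/12 = 2
(Exp terms are combined using exp(i*s)*conj(exp(i*t)) = exp(i*(s-t)), and sums of them are collapsed using the identity that for every m > 1 the m distinct m-th roots of unity sum to 0, e.g. 1 + exp(2*I*pi/3) + exp(-2*I*pi/3) = 0.)
Dimension check: dim(rho) = sum (mult * dim) = 2*1 + 1*1 + 2*1 + 2*3 = 11 = chi_rho(e) = 11.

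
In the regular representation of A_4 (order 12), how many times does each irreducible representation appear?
Each irreducible V_i of dimension d_i appears with multiplicity d_i, i.e. rho_reg = (direct sum over all irreducibles V_i) d_i V_i. The irreducible dimensions for A_4 are 1, 1, 1, 3: 3 irreducibles of dimension 1, each with multiplicity 1; 1 irreducible of dimension 3, with multiplicity 3. Total dimension 3*1*1 + 1*3*3 = 12 = |G|.

Why: General theorem: in the regular representation of a finite group G, each irreducible appears with multiplicity equal to its dimension. Check: dim(rho_reg) = sum d_i^2 = 1 + 1 + 1 + 9 = 12 = |G|.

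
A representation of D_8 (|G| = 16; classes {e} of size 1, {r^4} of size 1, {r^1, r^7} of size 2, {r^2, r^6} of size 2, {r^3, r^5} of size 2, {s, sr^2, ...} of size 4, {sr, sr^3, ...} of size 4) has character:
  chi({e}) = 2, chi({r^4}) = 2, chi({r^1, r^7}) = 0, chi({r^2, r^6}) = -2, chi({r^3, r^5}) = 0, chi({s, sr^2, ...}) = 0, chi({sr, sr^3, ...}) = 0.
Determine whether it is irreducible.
Irreducible: <chi, chi> = 1.

Explanation: <chi, chi> = (1/|G|) sum_C |C| * |chi(C)|^2 = (1/16)[1*|2|^2 + 1*|2|^2 + 2*|0|^2 + 2*|-2|^2 + 2*|0|^2 + 4*|0|^2 + 4*|0|^2]
  = (1/16)[(4) + (4) + (0) + (8) + (0) + (0) + (0)] = 16/16 = 1.
A character is irreducible iff <chi, chi> = 1, so this representation is irreducible.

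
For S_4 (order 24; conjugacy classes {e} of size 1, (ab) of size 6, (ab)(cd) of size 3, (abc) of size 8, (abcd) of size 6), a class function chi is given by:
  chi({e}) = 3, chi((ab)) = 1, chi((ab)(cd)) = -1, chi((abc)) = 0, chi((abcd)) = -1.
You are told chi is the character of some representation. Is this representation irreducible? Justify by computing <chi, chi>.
Irreducible: <chi, chi> = 1.

Derivation: <chi, chi> = (1/|G|) sum_C |C| * |chi(C)|^2 = (1/24)[1*|3|^2 + 6*|1|^2 + 3*|-1|^2 + 8*|0|^2 + 6*|-1|^2]
  = (1/24)[(9) + (6) + (3) + (0) + (6)] = 24/24 = 1.
A character is irreducible iff <chi, chi> = 1, so this representation is irreducible.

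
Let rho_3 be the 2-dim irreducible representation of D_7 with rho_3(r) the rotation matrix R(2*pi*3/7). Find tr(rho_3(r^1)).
chi_{rho_3}(r^1) = 2*cos(2*pi*3*1/7) = -2*cos(pi/7)

Derivation: rho_3(r^1) is rotation by angle 2*pi*3*1/7, whose trace is 2*cos(2*pi*3*1/7) = -2*cos(pi/7).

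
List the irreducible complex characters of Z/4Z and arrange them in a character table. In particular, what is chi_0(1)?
Character table of Z/4Z (irreps indexed chi_0,...,chi_3 with chi_k(m) = zeta_4^(k*m), zeta_4 = exp(2*pi*i/4)):
  irrep \ class  {0} (size 1)  {1} (size 1)  {2} (size 1)  {3} (size 1)
  chi_0          1             1             1             1           
  chi_1          1             I             -1            -I          
  chi_2          1             -1            1             -1          
  chi_3          1             -I            -1            I           

Spot check: chi_0(1) = zeta_4^(0*1) = zeta_4^0 = 1.

Details: Z/4Z is abelian, so all 4 irreducible complex representations are 1-dimensional. They are given by chi_k(m) = zeta_4^(k*m) for k = 0,...,3. Row orthogonality: sum_m chi_k(m) conj(chi_l(m)) = 4 * [k = l].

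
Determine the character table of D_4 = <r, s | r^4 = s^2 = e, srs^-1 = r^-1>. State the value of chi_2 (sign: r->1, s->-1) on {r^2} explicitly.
Conjugacy classes: {e} of size 1, {r^2} of size 1, {r^1, r^3} of size 2, {s, sr^2, ...} of size 2, {sr, sr^3, ...} of size 2.
Character table:
  irrep \ class              {e} (size 1)  {r^2} (size 1)  {r^1, r^3} (size 2)  {s, sr^2, ...} (size 2)  {sr, sr^3, ...} (size 2)
  chi_1 (triv)               1             1               1                    1                        1                       
  chi_2 (sign: r->1, s->-1)  1             1               1                    -1                       -1                      
  chi_3 (r->-1, s->1)        1             1               -1                   1                        -1                      
  chi_4 (r->-1, s->-1)       1             1               -1                   -1                       1                       
  chi_5 (2d, j=1)            2             -2              0                    0                        0                       

Spot check: chi_2 (sign: r->1, s->-1) on {r^2} = 1.

Proof sketch: D_4 has order 2*4 = 8 with 5 conjugacy classes, hence 5 irreducibles. Sum of squared dims 1 + 1 + 1 + 1 + 4 = 8 = |G|. Linear characters come from the abelianisation; the 2-dimensional irreps have character r^k -> 2*cos(2*pi*j*k/4), reflections -> 0.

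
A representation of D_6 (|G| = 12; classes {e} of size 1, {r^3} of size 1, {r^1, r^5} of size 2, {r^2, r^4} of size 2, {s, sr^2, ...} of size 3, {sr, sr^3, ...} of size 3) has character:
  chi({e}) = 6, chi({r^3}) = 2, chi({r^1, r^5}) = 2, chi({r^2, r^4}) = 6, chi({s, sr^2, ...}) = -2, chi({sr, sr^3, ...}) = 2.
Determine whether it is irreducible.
Not irreducible (reducible): <chi, chi> = 12 > 1.

Proof sketch: <chi, chi> = (1/|G|) sum_C |C| * |chi(C)|^2 = (1/12)[1*|6|^2 + 1*|2|^2 + 2*|2|^2 + 2*|6|^2 + 3*|-2|^2 + 3*|2|^2]
  = (1/12)[(36) + (4) + (8) + (72) + (12) + (12)] = 144/12 = 12.
A character is irreducible iff <chi, chi> = 1, so this representation is reducible.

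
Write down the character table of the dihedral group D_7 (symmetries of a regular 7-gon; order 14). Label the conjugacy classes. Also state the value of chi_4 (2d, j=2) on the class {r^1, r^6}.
Conjugacy classes: {e} of size 1, {r^1, r^6} of size 2, {r^2, r^5} of size 2, {r^3, r^4} of size 2, {s, sr, ..., sr^6} of size 7.
Character table:
  irrep \ class              {e} (size 1)  {r^1, r^6} (size 2)  {r^2, r^5} (size 2)  {r^3, r^4} (size 2)  {s, sr, ..., sr^6} (size 7)
  chi_1 (triv)               1             1                    1                    1                    1                          
  chi_2 (sign: r->1, s->-1)  1             1                    1                    1                    -1                         
  chi_3 (2d, j=1)            2             2*cos(2*pi/7)        -2*cos(3*pi/7)       -2*cos(pi/7)         0                          
  chi_4 (2d, j=2)            2             -2*cos(3*pi/7)       -2*cos(pi/7)         2*cos(2*pi/7)        0                          
  chi_5 (2d, j=3)            2             -2*cos(pi/7)         2*cos(2*pi/7)        -2*cos(3*pi/7)       0                          

Spot check: chi_4 (2d, j=2) on {r^1, r^6} = -2*cos(3*pi/7).

Reasoning: D_7 has order 2*7 = 14 with 5 conjugacy classes, hence 5 irreducibles. Sum of squared dims 1 + 1 + 4 + 4 + 4 = 14 = |G|. Linear characters come from the abelianisation; the 2-dimensional irreps have character r^k -> 2*cos(2*pi*j*k/7), reflections -> 0.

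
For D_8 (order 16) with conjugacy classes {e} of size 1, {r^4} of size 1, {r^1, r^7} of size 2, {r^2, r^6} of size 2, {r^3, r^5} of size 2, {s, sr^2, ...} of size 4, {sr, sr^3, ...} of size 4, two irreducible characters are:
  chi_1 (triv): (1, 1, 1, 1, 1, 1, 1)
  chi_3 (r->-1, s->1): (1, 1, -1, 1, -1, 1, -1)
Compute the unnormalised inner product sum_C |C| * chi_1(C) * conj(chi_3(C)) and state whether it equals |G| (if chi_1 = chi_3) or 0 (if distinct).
Sum = 0; so <chi_1, chi_3> = 0 (distinct irreducibles are orthogonal).

Details: Compute term by term over conjugacy classes (|C| * chi_1(C) * conj(chi_3(C))):
  1*(1)*conj(1) + 1*(1)*conj(1) + 2*(1)*conj(-1) + 2*(1)*conj(1) + 2*(1)*conj(-1) + 4*(1)*conj(1) + 4*(1)*conj(-1)
  = (1) + (1) + (-2) + (2) + (-2) + (4) + (-4)
  = 0.
Dividing by |G| = 16 gives 0/16 = 0, matching the row-orthogonality relation <chi_1, chi_3> = [chi_1 = chi_3].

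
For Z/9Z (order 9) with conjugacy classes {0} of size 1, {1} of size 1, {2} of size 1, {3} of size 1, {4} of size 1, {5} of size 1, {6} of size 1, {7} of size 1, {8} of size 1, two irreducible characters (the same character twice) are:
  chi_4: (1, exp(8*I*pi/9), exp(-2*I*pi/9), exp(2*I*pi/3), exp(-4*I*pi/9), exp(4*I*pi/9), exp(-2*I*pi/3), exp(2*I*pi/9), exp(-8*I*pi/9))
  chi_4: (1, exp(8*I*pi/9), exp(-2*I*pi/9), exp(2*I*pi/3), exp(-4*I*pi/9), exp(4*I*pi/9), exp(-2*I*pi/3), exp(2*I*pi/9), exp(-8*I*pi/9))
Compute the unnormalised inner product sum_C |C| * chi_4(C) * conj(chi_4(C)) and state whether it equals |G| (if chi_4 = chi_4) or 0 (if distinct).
Sum = 9 = |G| = 9; so <chi_4, chi_4> = 1 (norm-1 confirms irreducibility).

Working: Compute term by term over conjugacy classes (|C| * chi_4(C) * conj(chi_4(C))):
  1*(1)*conj(1) + 1*(exp(8*I*pi/9))*conj(exp(8*I*pi/9)) + 1*(exp(-2*I*pi/9))*conj(exp(-2*I*pi/9)) + 1*(exp(2*I*pi/3))*conj(exp(2*I*pi/3)) + 1*(exp(-4*I*pi/9))*conj(exp(-4*I*pi/9)) + 1*(exp(4*I*pi/9))*conj(exp(4*I*pi/9)) + 1*(exp(-2*I*pi/3))*conj(exp(-2*I*pi/3)) + 1*(exp(2*I*pi/9))*conj(exp(2*I*pi/9)) + 1*(exp(-8*I*pi/9))*conj(exp(-8*I*pi/9))
  = (1) + (1) + (1) + (1) + (1) + (1) + (1) + (1) + (1)
  = 9.
(Exp terms are combined using exp(i*s)*conj(exp(i*t)) = exp(i*(s-t)), and sums of them are collapsed using the identity that for every m > 1 the m distinct m-th roots of unity sum to 0, e.g. 1 + exp(2*I*pi/3) + exp(-2*I*pi/3) = 0.)
Dividing by |G| = 9 gives 9/9 = 1, matching the row-orthogonality relation <chi_4, chi_4> = [chi_4 = chi_4].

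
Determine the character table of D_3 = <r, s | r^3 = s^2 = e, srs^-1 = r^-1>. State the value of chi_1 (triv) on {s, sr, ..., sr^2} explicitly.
Conjugacy classes: {e} of size 1, {r^1, r^2} of size 2, {s, sr, ..., sr^2} of size 3.
Character table:
  irrep \ class              {e} (size 1)  {r^1, r^2} (size 2)  {s, sr, ..., sr^2} (size 3)
  chi_1 (triv)               1             1                    1                          
  chi_2 (sign: r->1, s->-1)  1             1                    -1                         
  chi_3 (2d, j=1)            2             -1                   0                          

Spot check: chi_1 (triv) on {s, sr, ..., sr^2} = 1.

Solution. D_3 has order 2*3 = 6 with 3 conjugacy classes, hence 3 irreducibles. Sum of squared dims 1 + 1 + 4 = 6 = |G|. Linear characters come from the abelianisation; the 2-dimensional irreps have character r^k -> 2*cos(2*pi*j*k/3), reflections -> 0.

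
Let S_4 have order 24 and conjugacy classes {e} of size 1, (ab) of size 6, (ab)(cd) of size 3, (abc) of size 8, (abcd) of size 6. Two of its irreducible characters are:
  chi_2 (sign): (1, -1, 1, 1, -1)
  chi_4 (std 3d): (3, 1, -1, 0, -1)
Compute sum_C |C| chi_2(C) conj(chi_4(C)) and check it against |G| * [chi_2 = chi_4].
Sum = 0; so <chi_2, chi_4> = 0 (distinct irreducibles are orthogonal).

Derivation: Compute term by term over conjugacy classes (|C| * chi_2(C) * conj(chi_4(C))):
  1*(1)*conj(3) + 6*(-1)*conj(1) + 3*(1)*conj(-1) + 8*(1)*conj(0) + 6*(-1)*conj(-1)
  = (3) + (-6) + (-3) + (0) + (6)
  = 0.
Dividing by |G| = 24 gives 0/24 = 0, matching the row-orthogonality relation <chi_2, chi_4> = [chi_2 = chi_4].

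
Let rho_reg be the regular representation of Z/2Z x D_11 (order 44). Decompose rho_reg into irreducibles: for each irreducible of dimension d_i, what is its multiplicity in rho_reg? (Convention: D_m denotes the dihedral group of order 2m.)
Each irreducible V_i of dimension d_i appears with multiplicity d_i, i.e. rho_reg = (direct sum over all irreducibles V_i) d_i V_i. The irreducible dimensions for Z/2Z x D_11 are 1, 1, 1, 1, 2, 2, 2, 2, 2, 2, 2, 2, 2, 2: 4 irreducibles of dimension 1, each with multiplicity 1; 10 irreducibles of dimension 2, each with multiplicity 2. Total dimension 4*1*1 + 10*2*2 = 44 = |G|.

Details: General theorem: in the regular representation of a finite group G, each irreducible appears with multiplicity equal to its dimension. Check: dim(rho_reg) = sum d_i^2 = 1 + 1 + 1 + 1 + 4 + 4 + 4 + 4 + 4 + 4 + 4 + 4 + 4 + 4 = 44 = |G|.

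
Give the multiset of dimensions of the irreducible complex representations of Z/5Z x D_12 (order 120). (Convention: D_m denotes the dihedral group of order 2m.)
Dimensions: 1, 1, 1, 1, 1, 1, 1, 1, 1, 1, 1, 1, 1, 1, 1, 1, 1, 1, 1, 1, 2, 2, 2, 2, 2, 2, 2, 2, 2, 2, 2, 2, 2, 2, 2, 2, 2, 2, 2, 2, 2, 2, 2, 2, 2

Why: There are 45 irreducibles (= number of conjugacy classes). Their dimensions d_i satisfy sum d_i^2 = |G| = 120: 1 + 1 + 1 + 1 + 1 + 1 + 1 + 1 + 1 + 1 + 1 + 1 + 1 + 1 + 1 + 1 + 1 + 1 + 1 + 1 + 4 + 4 + 4 + 4 + 4 + 4 + 4 + 4 + 4 + 4 + 4 + 4 + 4 + 4 + 4 + 4 + 4 + 4 + 4 + 4 + 4 + 4 + 4 + 4 + 4 = 120. (For the product with Z/5Z: each of the 5 1-dim characters of Z/5Z tensors with each irrep of D_12, giving 5 copies of each D_12-dimension.)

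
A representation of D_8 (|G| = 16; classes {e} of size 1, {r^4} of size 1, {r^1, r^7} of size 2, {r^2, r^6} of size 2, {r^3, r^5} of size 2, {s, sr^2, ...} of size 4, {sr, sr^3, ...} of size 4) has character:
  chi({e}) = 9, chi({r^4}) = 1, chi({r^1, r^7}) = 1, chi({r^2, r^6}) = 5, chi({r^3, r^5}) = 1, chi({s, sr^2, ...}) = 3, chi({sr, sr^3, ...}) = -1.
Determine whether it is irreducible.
Not irreducible (reducible): <chi, chi> = 11 > 1.

Working: <chi, chi> = (1/|G|) sum_C |C| * |chi(C)|^2 = (1/16)[1*|9|^2 + 1*|1|^2 + 2*|1|^2 + 2*|5|^2 + 2*|1|^2 + 4*|3|^2 + 4*|-1|^2]
  = (1/16)[(81) + (1) + (2) + (50) + (2) + (36) + (4)] = 176/16 = 11.
A character is irreducible iff <chi, chi> = 1, so this representation is reducible.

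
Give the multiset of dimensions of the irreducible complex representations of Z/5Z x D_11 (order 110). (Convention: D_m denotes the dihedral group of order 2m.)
Dimensions: 1, 1, 1, 1, 1, 1, 1, 1, 1, 1, 2, 2, 2, 2, 2, 2, 2, 2, 2, 2, 2, 2, 2, 2, 2, 2, 2, 2, 2, 2, 2, 2, 2, 2, 2

Justification: There are 35 irreducibles (= number of conjugacy classes). Their dimensions d_i satisfy sum d_i^2 = |G| = 110: 1 + 1 + 1 + 1 + 1 + 1 + 1 + 1 + 1 + 1 + 4 + 4 + 4 + 4 + 4 + 4 + 4 + 4 + 4 + 4 + 4 + 4 + 4 + 4 + 4 + 4 + 4 + 4 + 4 + 4 + 4 + 4 + 4 + 4 + 4 = 110. (For the product with Z/5Z: each of the 5 1-dim characters of Z/5Z tensors with each irrep of D_11, giving 5 copies of each D_11-dimension.)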